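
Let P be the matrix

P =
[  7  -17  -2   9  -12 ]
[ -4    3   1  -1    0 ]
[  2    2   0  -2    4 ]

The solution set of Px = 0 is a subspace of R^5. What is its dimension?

2

Row reduce to echelon form.
R2 ← R2 + (4/7)·R1: [0, -47/7, -1/7, 29/7, -48/7]
R3 ← R3 − (2/7)·R1: [0, 48/7, 4/7, -32/7, 52/7]
R3 ← R3 + (48/47)·R2: [0, 0, 20/47, -16/47, 20/47]
3 nonzero rows, so rank(P) = 3.
P has 5 columns; by rank–nullity, nullity = 5 − 3 = 2.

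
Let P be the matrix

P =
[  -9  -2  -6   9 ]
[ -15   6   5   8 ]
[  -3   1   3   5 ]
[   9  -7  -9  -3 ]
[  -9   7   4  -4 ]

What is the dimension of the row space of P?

Row reduce to echelon form.
R2 ← R2 − (5/3)·R1: [0, 28/3, 15, -7]
R3 ← R3 − (1/3)·R1: [0, 5/3, 5, 2]
R4 ← R4 + R1: [0, -9, -15, 6]
R5 ← R5 − R1: [0, 9, 10, -13]
R3 ← R3 − (5/28)·R2: [0, 0, 65/28, 13/4]
R4 ← R4 + (27/28)·R2: [0, 0, -15/28, -3/4]
R5 ← R5 − (27/28)·R2: [0, 0, -125/28, -25/4]
R4 ← R4 + (3/13)·R3: [0, 0, 0, 0]
R5 ← R5 + (25/13)·R3: [0, 0, 0, 0]
Echelon form has 3 nonzero rows, so rank(P) = 3.
The row space has dimension equal to the rank: 3.

3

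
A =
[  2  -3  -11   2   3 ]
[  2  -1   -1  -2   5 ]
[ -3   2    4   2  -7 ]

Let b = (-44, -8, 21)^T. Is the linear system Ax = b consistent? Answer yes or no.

Row reduce the augmented matrix [A | b].
R2 ← R2 − R1: [0, 2, 10, -4, 2, 36]
R3 ← R3 + (3/2)·R1: [0, -5/2, -25/2, 5, -5/2, -45]
R3 ← R3 + (5/4)·R2: [0, 0, 0, 0, 0, 0]
The echelon form has 2 nonzero rows, and every pivot lies in the first 5 columns, so rank(A) = rank([A|b]) = 2.
The system is consistent.

yes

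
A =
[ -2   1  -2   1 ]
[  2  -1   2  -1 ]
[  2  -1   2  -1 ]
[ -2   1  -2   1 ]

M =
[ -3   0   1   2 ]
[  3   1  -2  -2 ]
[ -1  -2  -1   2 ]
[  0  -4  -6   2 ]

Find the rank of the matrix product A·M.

1

First compute AM:
[[ 11,   1,  -8,  -8],
 [-11,  -1,   8,   8],
 [-11,  -1,   8,   8],
 [ 11,   1,  -8,  -8]]
Now row reduce the product.
R2 ← R2 + R1: [0, 0, 0, 0]
R3 ← R3 + R1: [0, 0, 0, 0]
R4 ← R4 − R1: [0, 0, 0, 0]
1 nonzero row, so rank(AM) = 1.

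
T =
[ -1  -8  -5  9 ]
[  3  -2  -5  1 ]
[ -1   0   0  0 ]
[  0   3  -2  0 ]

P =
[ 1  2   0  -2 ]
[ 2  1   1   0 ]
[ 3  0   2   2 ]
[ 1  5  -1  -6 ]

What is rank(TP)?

First compute TP:
[[-23,  35, -27, -62],
 [-15,   9, -13, -22],
 [ -1,  -2,   0,   2],
 [  0,   3,  -1,  -4]]
Now row reduce the product.
R2 ← R2 − (15/23)·R1: [0, -318/23, 106/23, 424/23]
R3 ← R3 − (1/23)·R1: [0, -81/23, 27/23, 108/23]
R3 ← R3 − (27/106)·R2: [0, 0, 0, 0]
R4 ← R4 + (23/106)·R2: [0, 0, 0, 0]
2 nonzero rows, so rank(TP) = 2.

2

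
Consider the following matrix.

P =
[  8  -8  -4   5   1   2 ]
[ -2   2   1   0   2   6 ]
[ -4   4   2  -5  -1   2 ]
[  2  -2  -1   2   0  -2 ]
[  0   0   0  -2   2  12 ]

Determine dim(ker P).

3

Row reduce to echelon form.
R2 ← R2 + (1/4)·R1: [0, 0, 0, 5/4, 9/4, 13/2]
R3 ← R3 + (1/2)·R1: [0, 0, 0, -5/2, -1/2, 3]
R4 ← R4 − (1/4)·R1: [0, 0, 0, 3/4, -1/4, -5/2]
R3 ← R3 + (2)·R2: [0, 0, 0, 0, 4, 16]
R4 ← R4 − (3/5)·R2: [0, 0, 0, 0, -8/5, -32/5]
R5 ← R5 + (8/5)·R2: [0, 0, 0, 0, 28/5, 112/5]
R4 ← R4 + (2/5)·R3: [0, 0, 0, 0, 0, 0]
R5 ← R5 − (7/5)·R3: [0, 0, 0, 0, 0, 0]
3 nonzero rows, so rank(P) = 3.
P has 6 columns; by rank–nullity, nullity = 6 − 3 = 3.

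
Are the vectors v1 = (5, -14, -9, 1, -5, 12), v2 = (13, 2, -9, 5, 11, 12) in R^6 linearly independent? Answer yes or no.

yes

Form the matrix with these vectors as rows and row reduce.
R2 ← R2 − (13/5)·R1: [0, 192/5, 72/5, 12/5, 24, -96/5]
2 nonzero rows, so the 2 vectors span a space of dimension 2.
Since 2 = 2, the vectors are linearly independent.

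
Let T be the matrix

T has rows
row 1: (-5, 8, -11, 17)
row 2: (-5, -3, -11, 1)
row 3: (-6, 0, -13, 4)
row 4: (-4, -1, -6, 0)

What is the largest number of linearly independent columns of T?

Row reduce to echelon form.
R2 ← R2 − R1: [0, -11, 0, -16]
R3 ← R3 − (6/5)·R1: [0, -48/5, 1/5, -82/5]
R4 ← R4 − (4/5)·R1: [0, -37/5, 14/5, -68/5]
R3 ← R3 − (48/55)·R2: [0, 0, 1/5, -134/55]
R4 ← R4 − (37/55)·R2: [0, 0, 14/5, -156/55]
R4 ← R4 − (14)·R3: [0, 0, 0, 344/11]
Echelon form has 4 nonzero rows, so rank(T) = 4.
The rank gives the maximum number of linearly independent columns: 4.

4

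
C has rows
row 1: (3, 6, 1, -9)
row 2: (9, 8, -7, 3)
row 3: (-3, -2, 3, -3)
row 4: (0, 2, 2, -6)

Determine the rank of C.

Row reduce to echelon form.
R2 ← R2 − (3)·R1: [0, -10, -10, 30]
R3 ← R3 + R1: [0, 4, 4, -12]
R3 ← R3 + (2/5)·R2: [0, 0, 0, 0]
R4 ← R4 + (1/5)·R2: [0, 0, 0, 0]
Echelon form has 2 nonzero rows, so rank(C) = 2.

2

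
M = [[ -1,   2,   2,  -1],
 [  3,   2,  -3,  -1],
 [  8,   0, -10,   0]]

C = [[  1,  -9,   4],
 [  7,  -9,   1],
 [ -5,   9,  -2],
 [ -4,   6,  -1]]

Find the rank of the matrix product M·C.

2

First compute MC:
[[  7,   3,  -5],
 [ 36, -78,  21],
 [ 58, -162,  52]]
Now row reduce the product.
R2 ← R2 − (36/7)·R1: [0, -654/7, 327/7]
R3 ← R3 − (58/7)·R1: [0, -1308/7, 654/7]
R3 ← R3 − (2)·R2: [0, 0, 0]
2 nonzero rows, so rank(MC) = 2.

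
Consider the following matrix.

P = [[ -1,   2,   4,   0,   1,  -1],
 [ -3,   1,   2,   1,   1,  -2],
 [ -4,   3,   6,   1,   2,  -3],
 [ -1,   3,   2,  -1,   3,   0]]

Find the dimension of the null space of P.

Row reduce to echelon form.
R2 ← R2 − (3)·R1: [0, -5, -10, 1, -2, 1]
R3 ← R3 − (4)·R1: [0, -5, -10, 1, -2, 1]
R4 ← R4 − R1: [0, 1, -2, -1, 2, 1]
R3 ← R3 − R2: [0, 0, 0, 0, 0, 0]
R4 ← R4 + (1/5)·R2: [0, 0, -4, -4/5, 8/5, 6/5]
Swap R3 ↔ R4
3 nonzero rows, so rank(P) = 3.
P has 6 columns; by rank–nullity, nullity = 6 − 3 = 3.

3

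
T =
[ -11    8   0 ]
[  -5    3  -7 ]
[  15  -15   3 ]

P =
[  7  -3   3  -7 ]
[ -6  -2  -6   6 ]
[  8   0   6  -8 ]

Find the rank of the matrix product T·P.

First compute TP:
[[-125,  17, -81, 125],
 [-109,   9, -75, 109],
 [219, -15, 153, -219]]
Now row reduce the product.
R2 ← R2 − (109/125)·R1: [0, -728/125, -546/125, 0]
R3 ← R3 + (219/125)·R1: [0, 1848/125, 1386/125, 0]
R3 ← R3 + (33/13)·R2: [0, 0, 0, 0]
2 nonzero rows, so rank(TP) = 2.

2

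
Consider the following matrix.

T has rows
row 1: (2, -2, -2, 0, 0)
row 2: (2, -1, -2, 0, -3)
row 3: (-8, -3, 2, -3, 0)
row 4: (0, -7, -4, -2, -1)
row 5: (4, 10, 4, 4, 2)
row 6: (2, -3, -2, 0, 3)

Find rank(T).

Row reduce to echelon form.
R2 ← R2 − R1: [0, 1, 0, 0, -3]
R3 ← R3 + (4)·R1: [0, -11, -6, -3, 0]
R5 ← R5 − (2)·R1: [0, 14, 8, 4, 2]
R6 ← R6 − R1: [0, -1, 0, 0, 3]
R3 ← R3 + (11)·R2: [0, 0, -6, -3, -33]
R4 ← R4 + (7)·R2: [0, 0, -4, -2, -22]
R5 ← R5 − (14)·R2: [0, 0, 8, 4, 44]
R6 ← R6 + R2: [0, 0, 0, 0, 0]
R4 ← R4 − (2/3)·R3: [0, 0, 0, 0, 0]
R5 ← R5 + (4/3)·R3: [0, 0, 0, 0, 0]
Echelon form has 3 nonzero rows, so rank(T) = 3.

3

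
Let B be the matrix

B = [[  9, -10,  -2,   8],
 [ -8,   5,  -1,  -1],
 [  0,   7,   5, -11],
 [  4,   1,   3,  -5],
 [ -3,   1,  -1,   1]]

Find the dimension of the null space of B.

Row reduce to echelon form.
R2 ← R2 + (8/9)·R1: [0, -35/9, -25/9, 55/9]
R4 ← R4 − (4/9)·R1: [0, 49/9, 35/9, -77/9]
R5 ← R5 + (1/3)·R1: [0, -7/3, -5/3, 11/3]
R3 ← R3 + (9/5)·R2: [0, 0, 0, 0]
R4 ← R4 + (7/5)·R2: [0, 0, 0, 0]
R5 ← R5 − (3/5)·R2: [0, 0, 0, 0]
2 nonzero rows, so rank(B) = 2.
B has 4 columns; by rank–nullity, nullity = 4 − 2 = 2.

2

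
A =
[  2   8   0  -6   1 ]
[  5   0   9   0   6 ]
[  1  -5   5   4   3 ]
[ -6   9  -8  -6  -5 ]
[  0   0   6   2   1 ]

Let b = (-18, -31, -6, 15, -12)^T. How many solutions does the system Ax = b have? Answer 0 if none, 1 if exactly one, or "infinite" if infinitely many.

1

Row reduce the augmented matrix [A | b].
R2 ← R2 − (5/2)·R1: [0, -20, 9, 15, 7/2, 14]
R3 ← R3 − (1/2)·R1: [0, -9, 5, 7, 5/2, 3]
R4 ← R4 + (3)·R1: [0, 33, -8, -24, -2, -39]
R3 ← R3 − (9/20)·R2: [0, 0, 19/20, 1/4, 37/40, -33/10]
R4 ← R4 + (33/20)·R2: [0, 0, 137/20, 3/4, 151/40, -159/10]
R4 ← R4 − (137/19)·R3: [0, 0, 0, -20/19, -55/19, 150/19]
R5 ← R5 − (120/19)·R3: [0, 0, 0, 8/19, -92/19, 168/19]
R5 ← R5 + (2/5)·R4: [0, 0, 0, 0, -6, 12]
The echelon form has 5 nonzero rows, and every pivot lies in the first 5 columns, so rank(A) = rank([A|b]) = 5.
The system is consistent.
rank = 5 = number of unknowns, so the solution is unique.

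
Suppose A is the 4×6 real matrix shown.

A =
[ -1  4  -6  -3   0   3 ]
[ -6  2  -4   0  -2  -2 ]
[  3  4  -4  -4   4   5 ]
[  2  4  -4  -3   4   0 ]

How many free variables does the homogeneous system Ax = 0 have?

Row reduce to echelon form.
R2 ← R2 − (6)·R1: [0, -22, 32, 18, -2, -20]
R3 ← R3 + (3)·R1: [0, 16, -22, -13, 4, 14]
R4 ← R4 + (2)·R1: [0, 12, -16, -9, 4, 6]
R3 ← R3 + (8/11)·R2: [0, 0, 14/11, 1/11, 28/11, -6/11]
R4 ← R4 + (6/11)·R2: [0, 0, 16/11, 9/11, 32/11, -54/11]
R4 ← R4 − (8/7)·R3: [0, 0, 0, 5/7, 0, -30/7]
4 nonzero rows, so rank(A) = 4.
A has 6 columns; by rank–nullity, nullity = 6 − 4 = 2.

2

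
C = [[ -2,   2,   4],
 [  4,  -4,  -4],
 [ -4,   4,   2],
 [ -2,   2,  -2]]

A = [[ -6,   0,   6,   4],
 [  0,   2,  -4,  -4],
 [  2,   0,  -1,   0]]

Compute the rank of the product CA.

2

First compute CA:
[[ 20,   4, -24, -16],
 [-32,  -8,  44,  32],
 [ 28,   8, -42, -32],
 [  8,   4, -18, -16]]
Now row reduce the product.
R2 ← R2 + (8/5)·R1: [0, -8/5, 28/5, 32/5]
R3 ← R3 − (7/5)·R1: [0, 12/5, -42/5, -48/5]
R4 ← R4 − (2/5)·R1: [0, 12/5, -42/5, -48/5]
R3 ← R3 + (3/2)·R2: [0, 0, 0, 0]
R4 ← R4 + (3/2)·R2: [0, 0, 0, 0]
2 nonzero rows, so rank(CA) = 2.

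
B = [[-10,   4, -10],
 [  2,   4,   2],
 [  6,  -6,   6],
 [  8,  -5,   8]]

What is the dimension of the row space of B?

2

Row reduce to echelon form.
R2 ← R2 + (1/5)·R1: [0, 24/5, 0]
R3 ← R3 + (3/5)·R1: [0, -18/5, 0]
R4 ← R4 + (4/5)·R1: [0, -9/5, 0]
R3 ← R3 + (3/4)·R2: [0, 0, 0]
R4 ← R4 + (3/8)·R2: [0, 0, 0]
Echelon form has 2 nonzero rows, so rank(B) = 2.
The row space has dimension equal to the rank: 2.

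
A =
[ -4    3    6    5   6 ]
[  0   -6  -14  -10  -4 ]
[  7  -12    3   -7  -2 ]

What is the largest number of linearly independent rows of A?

Row reduce to echelon form.
R3 ← R3 + (7/4)·R1: [0, -27/4, 27/2, 7/4, 17/2]
R3 ← R3 − (9/8)·R2: [0, 0, 117/4, 13, 13]
Echelon form has 3 nonzero rows, so rank(A) = 3.
The rank gives the maximum number of linearly independent rows: 3.

3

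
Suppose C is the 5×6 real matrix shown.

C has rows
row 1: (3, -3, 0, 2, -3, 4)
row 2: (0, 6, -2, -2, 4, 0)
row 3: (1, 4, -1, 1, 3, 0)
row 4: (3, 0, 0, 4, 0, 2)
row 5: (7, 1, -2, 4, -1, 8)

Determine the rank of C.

3

Row reduce to echelon form.
R3 ← R3 − (1/3)·R1: [0, 5, -1, 1/3, 4, -4/3]
R4 ← R4 − R1: [0, 3, 0, 2, 3, -2]
R5 ← R5 − (7/3)·R1: [0, 8, -2, -2/3, 6, -4/3]
R3 ← R3 − (5/6)·R2: [0, 0, 2/3, 2, 2/3, -4/3]
R4 ← R4 − (1/2)·R2: [0, 0, 1, 3, 1, -2]
R5 ← R5 − (4/3)·R2: [0, 0, 2/3, 2, 2/3, -4/3]
R4 ← R4 − (3/2)·R3: [0, 0, 0, 0, 0, 0]
R5 ← R5 − R3: [0, 0, 0, 0, 0, 0]
Echelon form has 3 nonzero rows, so rank(C) = 3.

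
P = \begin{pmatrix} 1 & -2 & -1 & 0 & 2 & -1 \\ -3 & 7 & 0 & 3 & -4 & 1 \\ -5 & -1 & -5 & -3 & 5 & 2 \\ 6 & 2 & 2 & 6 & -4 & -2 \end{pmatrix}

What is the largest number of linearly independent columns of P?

Row reduce to echelon form.
R2 ← R2 + (3)·R1: [0, 1, -3, 3, 2, -2]
R3 ← R3 + (5)·R1: [0, -11, -10, -3, 15, -3]
R4 ← R4 − (6)·R1: [0, 14, 8, 6, -16, 4]
R3 ← R3 + (11)·R2: [0, 0, -43, 30, 37, -25]
R4 ← R4 − (14)·R2: [0, 0, 50, -36, -44, 32]
R4 ← R4 + (50/43)·R3: [0, 0, 0, -48/43, -42/43, 126/43]
Echelon form has 4 nonzero rows, so rank(P) = 4.
The rank gives the maximum number of linearly independent columns: 4.

4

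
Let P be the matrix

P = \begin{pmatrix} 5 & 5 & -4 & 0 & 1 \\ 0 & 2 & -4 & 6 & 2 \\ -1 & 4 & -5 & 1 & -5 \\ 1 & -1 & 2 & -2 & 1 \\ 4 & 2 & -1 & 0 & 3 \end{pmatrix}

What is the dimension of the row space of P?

3

Row reduce to echelon form.
R3 ← R3 + (1/5)·R1: [0, 5, -29/5, 1, -24/5]
R4 ← R4 − (1/5)·R1: [0, -2, 14/5, -2, 4/5]
R5 ← R5 − (4/5)·R1: [0, -2, 11/5, 0, 11/5]
R3 ← R3 − (5/2)·R2: [0, 0, 21/5, -14, -49/5]
R4 ← R4 + R2: [0, 0, -6/5, 4, 14/5]
R5 ← R5 + R2: [0, 0, -9/5, 6, 21/5]
R4 ← R4 + (2/7)·R3: [0, 0, 0, 0, 0]
R5 ← R5 + (3/7)·R3: [0, 0, 0, 0, 0]
Echelon form has 3 nonzero rows, so rank(P) = 3.
The row space has dimension equal to the rank: 3.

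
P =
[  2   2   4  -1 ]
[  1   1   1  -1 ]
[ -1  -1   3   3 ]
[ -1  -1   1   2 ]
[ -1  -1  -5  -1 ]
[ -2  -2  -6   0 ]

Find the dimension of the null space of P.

Row reduce to echelon form.
R2 ← R2 − (1/2)·R1: [0, 0, -1, -1/2]
R3 ← R3 + (1/2)·R1: [0, 0, 5, 5/2]
R4 ← R4 + (1/2)·R1: [0, 0, 3, 3/2]
R5 ← R5 + (1/2)·R1: [0, 0, -3, -3/2]
R6 ← R6 + R1: [0, 0, -2, -1]
R3 ← R3 + (5)·R2: [0, 0, 0, 0]
R4 ← R4 + (3)·R2: [0, 0, 0, 0]
R5 ← R5 − (3)·R2: [0, 0, 0, 0]
R6 ← R6 − (2)·R2: [0, 0, 0, 0]
2 nonzero rows, so rank(P) = 2.
P has 4 columns; by rank–nullity, nullity = 4 − 2 = 2.

2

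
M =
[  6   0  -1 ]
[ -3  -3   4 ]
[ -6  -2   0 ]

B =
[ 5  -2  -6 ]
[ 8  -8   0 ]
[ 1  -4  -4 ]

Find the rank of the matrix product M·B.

First compute MB:
[[ 29,  -8, -32],
 [-35,  14,   2],
 [-46,  28,  36]]
Now row reduce the product.
R2 ← R2 + (35/29)·R1: [0, 126/29, -1062/29]
R3 ← R3 + (46/29)·R1: [0, 444/29, -428/29]
R3 ← R3 − (74/21)·R2: [0, 0, 800/7]
3 nonzero rows, so rank(MB) = 3.

3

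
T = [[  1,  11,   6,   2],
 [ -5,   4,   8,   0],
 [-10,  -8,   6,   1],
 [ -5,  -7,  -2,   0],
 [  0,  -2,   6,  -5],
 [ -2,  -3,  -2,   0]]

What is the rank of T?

Row reduce to echelon form.
R2 ← R2 + (5)·R1: [0, 59, 38, 10]
R3 ← R3 + (10)·R1: [0, 102, 66, 21]
R4 ← R4 + (5)·R1: [0, 48, 28, 10]
R6 ← R6 + (2)·R1: [0, 19, 10, 4]
R3 ← R3 − (102/59)·R2: [0, 0, 18/59, 219/59]
R4 ← R4 − (48/59)·R2: [0, 0, -172/59, 110/59]
R5 ← R5 + (2/59)·R2: [0, 0, 430/59, -275/59]
R6 ← R6 − (19/59)·R2: [0, 0, -132/59, 46/59]
R4 ← R4 + (86/9)·R3: [0, 0, 0, 112/3]
R5 ← R5 − (215/9)·R3: [0, 0, 0, -280/3]
R6 ← R6 + (22/3)·R3: [0, 0, 0, 28]
R5 ← R5 + (5/2)·R4: [0, 0, 0, 0]
R6 ← R6 − (3/4)·R4: [0, 0, 0, 0]
Echelon form has 4 nonzero rows, so rank(T) = 4.

4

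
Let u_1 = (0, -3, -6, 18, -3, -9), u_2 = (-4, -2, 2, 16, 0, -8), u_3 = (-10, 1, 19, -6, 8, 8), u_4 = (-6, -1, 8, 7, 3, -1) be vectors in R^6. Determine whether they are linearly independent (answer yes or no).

no

Form the matrix with these vectors as rows and row reduce.
Swap R1 ↔ R2
R3 ← R3 − (5/2)·R1: [0, 6, 14, -46, 8, 28]
R4 ← R4 − (3/2)·R1: [0, 2, 5, -17, 3, 11]
R3 ← R3 + (2)·R2: [0, 0, 2, -10, 2, 10]
R4 ← R4 + (2/3)·R2: [0, 0, 1, -5, 1, 5]
R4 ← R4 − (1/2)·R3: [0, 0, 0, 0, 0, 0]
3 nonzero rows, so the 4 vectors span a space of dimension 3.
Since 3 < 4, the vectors are linearly dependent.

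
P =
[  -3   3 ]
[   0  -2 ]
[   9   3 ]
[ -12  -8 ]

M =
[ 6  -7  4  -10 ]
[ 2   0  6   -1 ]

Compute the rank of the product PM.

2

First compute PM:
[[-12,  21,   6,  27],
 [ -4,   0, -12,   2],
 [ 60, -63,  54, -93],
 [-88,  84, -96, 128]]
Now row reduce the product.
R2 ← R2 − (1/3)·R1: [0, -7, -14, -7]
R3 ← R3 + (5)·R1: [0, 42, 84, 42]
R4 ← R4 − (22/3)·R1: [0, -70, -140, -70]
R3 ← R3 + (6)·R2: [0, 0, 0, 0]
R4 ← R4 − (10)·R2: [0, 0, 0, 0]
2 nonzero rows, so rank(PM) = 2.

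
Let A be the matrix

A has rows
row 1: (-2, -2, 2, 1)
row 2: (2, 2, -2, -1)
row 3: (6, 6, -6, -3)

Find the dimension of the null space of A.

3

Row reduce to echelon form.
R2 ← R2 + R1: [0, 0, 0, 0]
R3 ← R3 + (3)·R1: [0, 0, 0, 0]
1 nonzero row, so rank(A) = 1.
A has 4 columns; by rank–nullity, nullity = 4 − 1 = 3.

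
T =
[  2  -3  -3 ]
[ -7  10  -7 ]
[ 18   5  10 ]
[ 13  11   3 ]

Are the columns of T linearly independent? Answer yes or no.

Row reduce T to echelon form.
R2 ← R2 + (7/2)·R1: [0, -1/2, -35/2]
R3 ← R3 − (9)·R1: [0, 32, 37]
R4 ← R4 − (13/2)·R1: [0, 61/2, 45/2]
R3 ← R3 + (64)·R2: [0, 0, -1083]
R4 ← R4 + (61)·R2: [0, 0, -1045]
R4 ← R4 − (55/57)·R3: [0, 0, 0]
3 pivots among 3 columns.
Every column is a pivot column, so the columns are linearly independent.

yes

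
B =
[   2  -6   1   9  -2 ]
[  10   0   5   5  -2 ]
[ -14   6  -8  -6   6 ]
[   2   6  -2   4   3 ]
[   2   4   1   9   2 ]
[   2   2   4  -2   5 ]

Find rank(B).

5

Row reduce to echelon form.
R2 ← R2 − (5)·R1: [0, 30, 0, -40, 8]
R3 ← R3 + (7)·R1: [0, -36, -1, 57, -8]
R4 ← R4 − R1: [0, 12, -3, -5, 5]
R5 ← R5 − R1: [0, 10, 0, 0, 4]
R6 ← R6 − R1: [0, 8, 3, -11, 7]
R3 ← R3 + (6/5)·R2: [0, 0, -1, 9, 8/5]
R4 ← R4 − (2/5)·R2: [0, 0, -3, 11, 9/5]
R5 ← R5 − (1/3)·R2: [0, 0, 0, 40/3, 4/3]
R6 ← R6 − (4/15)·R2: [0, 0, 3, -1/3, 73/15]
R4 ← R4 − (3)·R3: [0, 0, 0, -16, -3]
R6 ← R6 + (3)·R3: [0, 0, 0, 80/3, 29/3]
R5 ← R5 + (5/6)·R4: [0, 0, 0, 0, -7/6]
R6 ← R6 + (5/3)·R4: [0, 0, 0, 0, 14/3]
R6 ← R6 + (4)·R5: [0, 0, 0, 0, 0]
Echelon form has 5 nonzero rows, so rank(B) = 5.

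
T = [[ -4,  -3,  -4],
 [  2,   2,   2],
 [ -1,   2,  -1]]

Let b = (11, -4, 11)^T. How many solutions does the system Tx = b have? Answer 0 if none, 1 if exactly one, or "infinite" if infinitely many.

Row reduce the augmented matrix [T | b].
R2 ← R2 + (1/2)·R1: [0, 1/2, 0, 3/2]
R3 ← R3 − (1/4)·R1: [0, 11/4, 0, 33/4]
R3 ← R3 − (11/2)·R2: [0, 0, 0, 0]
The echelon form has 2 nonzero rows, and every pivot lies in the first 3 columns, so rank(T) = rank([T|b]) = 2.
The system is consistent.
rank = 2 < 3 unknowns, so there are infinitely many solutions.

infinite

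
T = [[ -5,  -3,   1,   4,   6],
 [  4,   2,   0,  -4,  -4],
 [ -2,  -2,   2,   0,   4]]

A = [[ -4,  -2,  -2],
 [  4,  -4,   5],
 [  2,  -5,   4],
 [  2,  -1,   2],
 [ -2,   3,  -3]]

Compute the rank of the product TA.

2

First compute TA:
[[  6,  31, -11],
 [ -8, -24,   6],
 [ -4,  14, -10]]
Now row reduce the product.
R2 ← R2 + (4/3)·R1: [0, 52/3, -26/3]
R3 ← R3 + (2/3)·R1: [0, 104/3, -52/3]
R3 ← R3 − (2)·R2: [0, 0, 0]
2 nonzero rows, so rank(TA) = 2.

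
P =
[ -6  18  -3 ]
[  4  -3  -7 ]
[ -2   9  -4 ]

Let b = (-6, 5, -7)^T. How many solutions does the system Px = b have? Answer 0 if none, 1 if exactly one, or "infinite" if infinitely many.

0

Row reduce the augmented matrix [P | b].
R2 ← R2 + (2/3)·R1: [0, 9, -9, 1]
R3 ← R3 − (1/3)·R1: [0, 3, -3, -5]
R3 ← R3 − (1/3)·R2: [0, 0, 0, -16/3]
The echelon form has 3 nonzero rows; the last pivot sits in the augmented column, so rank(P) = 2 but rank([P|b]) = 3.
Since the ranks differ, the system is inconsistent.
It has no solutions.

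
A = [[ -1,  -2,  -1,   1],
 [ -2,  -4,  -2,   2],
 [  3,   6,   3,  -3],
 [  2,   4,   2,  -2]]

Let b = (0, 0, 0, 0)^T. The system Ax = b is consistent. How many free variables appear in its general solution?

Row reduce the augmented matrix [A | b].
R2 ← R2 − (2)·R1: [0, 0, 0, 0, 0]
R3 ← R3 + (3)·R1: [0, 0, 0, 0, 0]
R4 ← R4 + (2)·R1: [0, 0, 0, 0, 0]
The echelon form has 1 nonzero rows, and every pivot lies in the first 4 columns, so rank(A) = rank([A|b]) = 1.
The system is consistent.
Free variables = (unknowns) − (rank) = 4 − 1 = 3.

3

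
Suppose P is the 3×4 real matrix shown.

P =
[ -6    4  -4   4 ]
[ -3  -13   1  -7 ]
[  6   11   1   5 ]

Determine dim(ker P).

2

Row reduce to echelon form.
R2 ← R2 − (1/2)·R1: [0, -15, 3, -9]
R3 ← R3 + R1: [0, 15, -3, 9]
R3 ← R3 + R2: [0, 0, 0, 0]
2 nonzero rows, so rank(P) = 2.
P has 4 columns; by rank–nullity, nullity = 4 − 2 = 2.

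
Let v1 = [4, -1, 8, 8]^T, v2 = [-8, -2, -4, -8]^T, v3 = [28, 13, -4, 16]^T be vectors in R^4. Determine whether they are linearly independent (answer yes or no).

Form the matrix with these vectors as rows and row reduce.
R2 ← R2 + (2)·R1: [0, -4, 12, 8]
R3 ← R3 − (7)·R1: [0, 20, -60, -40]
R3 ← R3 + (5)·R2: [0, 0, 0, 0]
2 nonzero rows, so the 3 vectors span a space of dimension 2.
Since 2 < 3, the vectors are linearly dependent.

no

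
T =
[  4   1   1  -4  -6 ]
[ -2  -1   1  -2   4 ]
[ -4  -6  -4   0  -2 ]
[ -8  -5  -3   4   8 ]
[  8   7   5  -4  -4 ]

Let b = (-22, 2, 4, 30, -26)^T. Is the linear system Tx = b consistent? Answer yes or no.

Row reduce the augmented matrix [T | b].
R2 ← R2 + (1/2)·R1: [0, -1/2, 3/2, -4, 1, -9]
R3 ← R3 + R1: [0, -5, -3, -4, -8, -18]
R4 ← R4 + (2)·R1: [0, -3, -1, -4, -4, -14]
R5 ← R5 − (2)·R1: [0, 5, 3, 4, 8, 18]
R3 ← R3 − (10)·R2: [0, 0, -18, 36, -18, 72]
R4 ← R4 − (6)·R2: [0, 0, -10, 20, -10, 40]
R5 ← R5 + (10)·R2: [0, 0, 18, -36, 18, -72]
R4 ← R4 − (5/9)·R3: [0, 0, 0, 0, 0, 0]
R5 ← R5 + R3: [0, 0, 0, 0, 0, 0]
The echelon form has 3 nonzero rows, and every pivot lies in the first 5 columns, so rank(T) = rank([T|b]) = 3.
The system is consistent.

yes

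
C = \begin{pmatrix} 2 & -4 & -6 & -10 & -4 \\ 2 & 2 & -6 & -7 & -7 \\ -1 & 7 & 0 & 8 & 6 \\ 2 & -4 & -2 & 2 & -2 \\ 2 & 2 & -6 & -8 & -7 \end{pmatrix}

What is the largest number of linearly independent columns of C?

Row reduce to echelon form.
R2 ← R2 − R1: [0, 6, 0, 3, -3]
R3 ← R3 + (1/2)·R1: [0, 5, -3, 3, 4]
R4 ← R4 − R1: [0, 0, 4, 12, 2]
R5 ← R5 − R1: [0, 6, 0, 2, -3]
R3 ← R3 − (5/6)·R2: [0, 0, -3, 1/2, 13/2]
R5 ← R5 − R2: [0, 0, 0, -1, 0]
R4 ← R4 + (4/3)·R3: [0, 0, 0, 38/3, 32/3]
R5 ← R5 + (3/38)·R4: [0, 0, 0, 0, 16/19]
Echelon form has 5 nonzero rows, so rank(C) = 5.
The rank gives the maximum number of linearly independent columns: 5.

5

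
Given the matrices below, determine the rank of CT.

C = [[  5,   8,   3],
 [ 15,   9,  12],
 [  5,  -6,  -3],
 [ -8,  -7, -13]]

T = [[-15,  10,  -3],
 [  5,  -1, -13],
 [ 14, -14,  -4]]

3

First compute CT:
[[  7,   0, -131],
 [-12, -27, -210],
 [-147,  98,  75],
 [-97, 109, 167]]
Now row reduce the product.
R2 ← R2 + (12/7)·R1: [0, -27, -3042/7]
R3 ← R3 + (21)·R1: [0, 98, -2676]
R4 ← R4 + (97/7)·R1: [0, 109, -11538/7]
R3 ← R3 + (98/27)·R2: [0, 0, -12760/3]
R4 ← R4 + (109/27)·R2: [0, 0, -10208/3]
R4 ← R4 − (4/5)·R3: [0, 0, 0]
3 nonzero rows, so rank(CT) = 3.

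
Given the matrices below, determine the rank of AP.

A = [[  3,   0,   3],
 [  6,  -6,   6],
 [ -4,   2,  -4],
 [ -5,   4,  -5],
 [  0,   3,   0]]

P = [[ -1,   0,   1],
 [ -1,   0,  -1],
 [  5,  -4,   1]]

First compute AP:
[[ 12, -12,   6],
 [ 30, -24,  18],
 [-18,  16, -10],
 [-24,  20, -14],
 [ -3,   0,  -3]]
Now row reduce the product.
R2 ← R2 − (5/2)·R1: [0, 6, 3]
R3 ← R3 + (3/2)·R1: [0, -2, -1]
R4 ← R4 + (2)·R1: [0, -4, -2]
R5 ← R5 + (1/4)·R1: [0, -3, -3/2]
R3 ← R3 + (1/3)·R2: [0, 0, 0]
R4 ← R4 + (2/3)·R2: [0, 0, 0]
R5 ← R5 + (1/2)·R2: [0, 0, 0]
2 nonzero rows, so rank(AP) = 2.

2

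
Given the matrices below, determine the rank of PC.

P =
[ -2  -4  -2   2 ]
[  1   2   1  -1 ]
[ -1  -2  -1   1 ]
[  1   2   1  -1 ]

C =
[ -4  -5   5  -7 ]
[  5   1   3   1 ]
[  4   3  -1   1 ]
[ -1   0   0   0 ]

1

First compute PC:
[[-22,   0, -20,   8],
 [ 11,   0,  10,  -4],
 [-11,   0, -10,   4],
 [ 11,   0,  10,  -4]]
Now row reduce the product.
R2 ← R2 + (1/2)·R1: [0, 0, 0, 0]
R3 ← R3 − (1/2)·R1: [0, 0, 0, 0]
R4 ← R4 + (1/2)·R1: [0, 0, 0, 0]
1 nonzero row, so rank(PC) = 1.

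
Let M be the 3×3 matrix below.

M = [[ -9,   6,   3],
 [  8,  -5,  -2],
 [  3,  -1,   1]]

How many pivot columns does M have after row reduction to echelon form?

Row reduce to echelon form.
R2 ← R2 + (8/9)·R1: [0, 1/3, 2/3]
R3 ← R3 + (1/3)·R1: [0, 1, 2]
R3 ← R3 − (3)·R2: [0, 0, 0]
Echelon form has 2 nonzero rows, so rank(M) = 2.
Each nonzero row contributes one pivot column: 2 pivot columns.

2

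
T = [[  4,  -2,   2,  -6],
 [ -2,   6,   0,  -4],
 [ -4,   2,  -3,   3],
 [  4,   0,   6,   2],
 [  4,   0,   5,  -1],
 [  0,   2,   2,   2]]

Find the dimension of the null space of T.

Row reduce to echelon form.
R2 ← R2 + (1/2)·R1: [0, 5, 1, -7]
R3 ← R3 + R1: [0, 0, -1, -3]
R4 ← R4 − R1: [0, 2, 4, 8]
R5 ← R5 − R1: [0, 2, 3, 5]
R4 ← R4 − (2/5)·R2: [0, 0, 18/5, 54/5]
R5 ← R5 − (2/5)·R2: [0, 0, 13/5, 39/5]
R6 ← R6 − (2/5)·R2: [0, 0, 8/5, 24/5]
R4 ← R4 + (18/5)·R3: [0, 0, 0, 0]
R5 ← R5 + (13/5)·R3: [0, 0, 0, 0]
R6 ← R6 + (8/5)·R3: [0, 0, 0, 0]
3 nonzero rows, so rank(T) = 3.
T has 4 columns; by rank–nullity, nullity = 4 − 3 = 1.

1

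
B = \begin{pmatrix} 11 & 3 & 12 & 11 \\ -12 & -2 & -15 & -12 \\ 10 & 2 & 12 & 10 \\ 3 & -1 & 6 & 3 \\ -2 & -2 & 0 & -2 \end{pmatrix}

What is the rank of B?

2

Row reduce to echelon form.
R2 ← R2 + (12/11)·R1: [0, 14/11, -21/11, 0]
R3 ← R3 − (10/11)·R1: [0, -8/11, 12/11, 0]
R4 ← R4 − (3/11)·R1: [0, -20/11, 30/11, 0]
R5 ← R5 + (2/11)·R1: [0, -16/11, 24/11, 0]
R3 ← R3 + (4/7)·R2: [0, 0, 0, 0]
R4 ← R4 + (10/7)·R2: [0, 0, 0, 0]
R5 ← R5 + (8/7)·R2: [0, 0, 0, 0]
Echelon form has 2 nonzero rows, so rank(B) = 2.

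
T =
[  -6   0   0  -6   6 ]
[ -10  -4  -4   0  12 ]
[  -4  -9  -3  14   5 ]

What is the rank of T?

Row reduce to echelon form.
R2 ← R2 − (5/3)·R1: [0, -4, -4, 10, 2]
R3 ← R3 − (2/3)·R1: [0, -9, -3, 18, 1]
R3 ← R3 − (9/4)·R2: [0, 0, 6, -9/2, -7/2]
Echelon form has 3 nonzero rows, so rank(T) = 3.

3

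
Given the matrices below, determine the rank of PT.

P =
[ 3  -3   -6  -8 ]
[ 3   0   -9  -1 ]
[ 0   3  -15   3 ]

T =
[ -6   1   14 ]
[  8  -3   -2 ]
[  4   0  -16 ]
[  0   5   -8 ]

First compute PT:
[[-66, -28, 208],
 [-54,  -2, 194],
 [-36,   6, 210]]
Now row reduce the product.
R2 ← R2 − (9/11)·R1: [0, 230/11, 262/11]
R3 ← R3 − (6/11)·R1: [0, 234/11, 1062/11]
R3 ← R3 − (117/115)·R2: [0, 0, 8316/115]
3 nonzero rows, so rank(PT) = 3.

3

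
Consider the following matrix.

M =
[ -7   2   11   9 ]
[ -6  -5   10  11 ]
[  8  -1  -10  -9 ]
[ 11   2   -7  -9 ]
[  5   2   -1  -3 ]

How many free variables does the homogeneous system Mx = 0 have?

1

Row reduce to echelon form.
R2 ← R2 − (6/7)·R1: [0, -47/7, 4/7, 23/7]
R3 ← R3 + (8/7)·R1: [0, 9/7, 18/7, 9/7]
R4 ← R4 + (11/7)·R1: [0, 36/7, 72/7, 36/7]
R5 ← R5 + (5/7)·R1: [0, 24/7, 48/7, 24/7]
R3 ← R3 + (9/47)·R2: [0, 0, 126/47, 90/47]
R4 ← R4 + (36/47)·R2: [0, 0, 504/47, 360/47]
R5 ← R5 + (24/47)·R2: [0, 0, 336/47, 240/47]
R4 ← R4 − (4)·R3: [0, 0, 0, 0]
R5 ← R5 − (8/3)·R3: [0, 0, 0, 0]
3 nonzero rows, so rank(M) = 3.
M has 4 columns; by rank–nullity, nullity = 4 − 3 = 1.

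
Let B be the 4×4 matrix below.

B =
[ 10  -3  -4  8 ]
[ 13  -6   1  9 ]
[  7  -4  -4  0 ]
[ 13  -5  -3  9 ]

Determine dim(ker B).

1

Row reduce to echelon form.
R2 ← R2 − (13/10)·R1: [0, -21/10, 31/5, -7/5]
R3 ← R3 − (7/10)·R1: [0, -19/10, -6/5, -28/5]
R4 ← R4 − (13/10)·R1: [0, -11/10, 11/5, -7/5]
R3 ← R3 − (19/21)·R2: [0, 0, -143/21, -13/3]
R4 ← R4 − (11/21)·R2: [0, 0, -22/21, -2/3]
R4 ← R4 − (2/13)·R3: [0, 0, 0, 0]
3 nonzero rows, so rank(B) = 3.
B has 4 columns; by rank–nullity, nullity = 4 − 3 = 1.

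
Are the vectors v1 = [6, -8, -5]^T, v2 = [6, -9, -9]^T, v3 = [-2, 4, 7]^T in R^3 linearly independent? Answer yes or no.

Form the matrix with these vectors as rows and row reduce.
R2 ← R2 − R1: [0, -1, -4]
R3 ← R3 + (1/3)·R1: [0, 4/3, 16/3]
R3 ← R3 + (4/3)·R2: [0, 0, 0]
2 nonzero rows, so the 3 vectors span a space of dimension 2.
Since 2 < 3, the vectors are linearly dependent.

no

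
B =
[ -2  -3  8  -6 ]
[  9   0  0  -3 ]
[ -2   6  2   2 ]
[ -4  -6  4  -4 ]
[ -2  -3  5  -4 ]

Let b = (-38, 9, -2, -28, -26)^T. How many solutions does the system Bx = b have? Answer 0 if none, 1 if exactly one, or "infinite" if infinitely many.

Row reduce the augmented matrix [B | b].
R2 ← R2 + (9/2)·R1: [0, -27/2, 36, -30, -162]
R3 ← R3 − R1: [0, 9, -6, 8, 36]
R4 ← R4 − (2)·R1: [0, 0, -12, 8, 48]
R5 ← R5 − R1: [0, 0, -3, 2, 12]
R3 ← R3 + (2/3)·R2: [0, 0, 18, -12, -72]
R4 ← R4 + (2/3)·R3: [0, 0, 0, 0, 0]
R5 ← R5 + (1/6)·R3: [0, 0, 0, 0, 0]
The echelon form has 3 nonzero rows, and every pivot lies in the first 4 columns, so rank(B) = rank([B|b]) = 3.
The system is consistent.
rank = 3 < 4 unknowns, so there are infinitely many solutions.

infinite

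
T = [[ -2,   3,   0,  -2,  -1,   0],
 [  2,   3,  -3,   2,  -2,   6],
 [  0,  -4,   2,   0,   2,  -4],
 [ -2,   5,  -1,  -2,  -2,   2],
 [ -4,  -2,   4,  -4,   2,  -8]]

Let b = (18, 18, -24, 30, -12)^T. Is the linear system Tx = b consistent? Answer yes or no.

yes

Row reduce the augmented matrix [T | b].
R2 ← R2 + R1: [0, 6, -3, 0, -3, 6, 36]
R4 ← R4 − R1: [0, 2, -1, 0, -1, 2, 12]
R5 ← R5 − (2)·R1: [0, -8, 4, 0, 4, -8, -48]
R3 ← R3 + (2/3)·R2: [0, 0, 0, 0, 0, 0, 0]
R4 ← R4 − (1/3)·R2: [0, 0, 0, 0, 0, 0, 0]
R5 ← R5 + (4/3)·R2: [0, 0, 0, 0, 0, 0, 0]
The echelon form has 2 nonzero rows, and every pivot lies in the first 6 columns, so rank(T) = rank([T|b]) = 2.
The system is consistent.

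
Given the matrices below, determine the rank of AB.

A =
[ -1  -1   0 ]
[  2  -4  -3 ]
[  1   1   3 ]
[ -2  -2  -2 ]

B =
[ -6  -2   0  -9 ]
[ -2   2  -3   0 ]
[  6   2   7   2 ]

First compute AB:
[[  8,   0,   3,   9],
 [-22, -18,  -9, -24],
 [ 10,   6,  18,  -3],
 [  4,  -4,  -8,  14]]
Now row reduce the product.
R2 ← R2 + (11/4)·R1: [0, -18, -3/4, 3/4]
R3 ← R3 − (5/4)·R1: [0, 6, 57/4, -57/4]
R4 ← R4 − (1/2)·R1: [0, -4, -19/2, 19/2]
R3 ← R3 + (1/3)·R2: [0, 0, 14, -14]
R4 ← R4 − (2/9)·R2: [0, 0, -28/3, 28/3]
R4 ← R4 + (2/3)·R3: [0, 0, 0, 0]
3 nonzero rows, so rank(AB) = 3.

3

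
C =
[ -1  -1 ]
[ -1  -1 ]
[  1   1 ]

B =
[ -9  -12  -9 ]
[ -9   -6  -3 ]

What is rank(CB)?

1

First compute CB:
[[ 18,  18,  12],
 [ 18,  18,  12],
 [-18, -18, -12]]
Now row reduce the product.
R2 ← R2 − R1: [0, 0, 0]
R3 ← R3 + R1: [0, 0, 0]
1 nonzero row, so rank(CB) = 1.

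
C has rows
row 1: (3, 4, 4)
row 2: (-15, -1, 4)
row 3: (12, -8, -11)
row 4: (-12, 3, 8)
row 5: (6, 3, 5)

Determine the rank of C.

3

Row reduce to echelon form.
R2 ← R2 + (5)·R1: [0, 19, 24]
R3 ← R3 − (4)·R1: [0, -24, -27]
R4 ← R4 + (4)·R1: [0, 19, 24]
R5 ← R5 − (2)·R1: [0, -5, -3]
R3 ← R3 + (24/19)·R2: [0, 0, 63/19]
R4 ← R4 − R2: [0, 0, 0]
R5 ← R5 + (5/19)·R2: [0, 0, 63/19]
R5 ← R5 − R3: [0, 0, 0]
Echelon form has 3 nonzero rows, so rank(C) = 3.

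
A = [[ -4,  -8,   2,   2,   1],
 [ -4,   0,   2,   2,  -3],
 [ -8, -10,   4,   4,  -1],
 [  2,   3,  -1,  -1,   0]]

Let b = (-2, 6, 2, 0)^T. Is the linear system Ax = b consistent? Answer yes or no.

Row reduce the augmented matrix [A | b].
R2 ← R2 − R1: [0, 8, 0, 0, -4, 8]
R3 ← R3 − (2)·R1: [0, 6, 0, 0, -3, 6]
R4 ← R4 + (1/2)·R1: [0, -1, 0, 0, 1/2, -1]
R3 ← R3 − (3/4)·R2: [0, 0, 0, 0, 0, 0]
R4 ← R4 + (1/8)·R2: [0, 0, 0, 0, 0, 0]
The echelon form has 2 nonzero rows, and every pivot lies in the first 5 columns, so rank(A) = rank([A|b]) = 2.
The system is consistent.

yes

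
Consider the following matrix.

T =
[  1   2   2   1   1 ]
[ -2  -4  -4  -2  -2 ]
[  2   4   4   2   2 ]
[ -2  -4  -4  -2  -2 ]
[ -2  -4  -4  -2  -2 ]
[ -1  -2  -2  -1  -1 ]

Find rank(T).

Row reduce to echelon form.
R2 ← R2 + (2)·R1: [0, 0, 0, 0, 0]
R3 ← R3 − (2)·R1: [0, 0, 0, 0, 0]
R4 ← R4 + (2)·R1: [0, 0, 0, 0, 0]
R5 ← R5 + (2)·R1: [0, 0, 0, 0, 0]
R6 ← R6 + R1: [0, 0, 0, 0, 0]
Echelon form has 1 nonzero row, so rank(T) = 1.

1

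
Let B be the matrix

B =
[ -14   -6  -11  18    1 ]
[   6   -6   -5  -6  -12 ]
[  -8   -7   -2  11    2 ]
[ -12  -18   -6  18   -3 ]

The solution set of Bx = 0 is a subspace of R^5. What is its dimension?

Row reduce to echelon form.
R2 ← R2 + (3/7)·R1: [0, -60/7, -68/7, 12/7, -81/7]
R3 ← R3 − (4/7)·R1: [0, -25/7, 30/7, 5/7, 10/7]
R4 ← R4 − (6/7)·R1: [0, -90/7, 24/7, 18/7, -27/7]
R3 ← R3 − (5/12)·R2: [0, 0, 25/3, 0, 25/4]
R4 ← R4 − (3/2)·R2: [0, 0, 18, 0, 27/2]
R4 ← R4 − (54/25)·R3: [0, 0, 0, 0, 0]
3 nonzero rows, so rank(B) = 3.
B has 5 columns; by rank–nullity, nullity = 5 − 3 = 2.

2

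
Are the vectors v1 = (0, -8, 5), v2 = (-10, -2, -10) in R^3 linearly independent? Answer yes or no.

Form the matrix with these vectors as rows and row reduce.
Swap R1 ↔ R2
2 nonzero rows, so the 2 vectors span a space of dimension 2.
Since 2 = 2, the vectors are linearly independent.

yes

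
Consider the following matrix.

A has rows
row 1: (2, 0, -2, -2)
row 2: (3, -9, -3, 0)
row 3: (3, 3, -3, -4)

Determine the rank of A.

2

Row reduce to echelon form.
R2 ← R2 − (3/2)·R1: [0, -9, 0, 3]
R3 ← R3 − (3/2)·R1: [0, 3, 0, -1]
R3 ← R3 + (1/3)·R2: [0, 0, 0, 0]
Echelon form has 2 nonzero rows, so rank(A) = 2.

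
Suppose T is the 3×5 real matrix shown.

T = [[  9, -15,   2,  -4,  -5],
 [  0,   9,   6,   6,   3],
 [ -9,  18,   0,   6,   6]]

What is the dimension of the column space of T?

Row reduce to echelon form.
R3 ← R3 + R1: [0, 3, 2, 2, 1]
R3 ← R3 − (1/3)·R2: [0, 0, 0, 0, 0]
Echelon form has 2 nonzero rows, so rank(T) = 2.
The column space has dimension equal to the rank: 2.

2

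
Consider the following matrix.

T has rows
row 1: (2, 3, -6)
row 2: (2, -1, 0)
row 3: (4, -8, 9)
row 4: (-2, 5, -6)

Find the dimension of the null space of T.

Row reduce to echelon form.
R2 ← R2 − R1: [0, -4, 6]
R3 ← R3 − (2)·R1: [0, -14, 21]
R4 ← R4 + R1: [0, 8, -12]
R3 ← R3 − (7/2)·R2: [0, 0, 0]
R4 ← R4 + (2)·R2: [0, 0, 0]
2 nonzero rows, so rank(T) = 2.
T has 3 columns; by rank–nullity, nullity = 3 − 2 = 1.

1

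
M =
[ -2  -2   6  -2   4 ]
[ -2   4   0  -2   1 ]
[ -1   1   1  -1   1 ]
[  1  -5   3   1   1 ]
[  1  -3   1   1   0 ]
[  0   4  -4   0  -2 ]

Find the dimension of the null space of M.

Row reduce to echelon form.
R2 ← R2 − R1: [0, 6, -6, 0, -3]
R3 ← R3 − (1/2)·R1: [0, 2, -2, 0, -1]
R4 ← R4 + (1/2)·R1: [0, -6, 6, 0, 3]
R5 ← R5 + (1/2)·R1: [0, -4, 4, 0, 2]
R3 ← R3 − (1/3)·R2: [0, 0, 0, 0, 0]
R4 ← R4 + R2: [0, 0, 0, 0, 0]
R5 ← R5 + (2/3)·R2: [0, 0, 0, 0, 0]
R6 ← R6 − (2/3)·R2: [0, 0, 0, 0, 0]
2 nonzero rows, so rank(M) = 2.
M has 5 columns; by rank–nullity, nullity = 5 − 2 = 3.

3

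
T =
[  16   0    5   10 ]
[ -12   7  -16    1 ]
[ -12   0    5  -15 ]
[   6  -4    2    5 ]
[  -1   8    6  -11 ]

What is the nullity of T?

Row reduce to echelon form.
R2 ← R2 + (3/4)·R1: [0, 7, -49/4, 17/2]
R3 ← R3 + (3/4)·R1: [0, 0, 35/4, -15/2]
R4 ← R4 − (3/8)·R1: [0, -4, 1/8, 5/4]
R5 ← R5 + (1/16)·R1: [0, 8, 101/16, -83/8]
R4 ← R4 + (4/7)·R2: [0, 0, -55/8, 171/28]
R5 ← R5 − (8/7)·R2: [0, 0, 325/16, -1125/56]
R4 ← R4 + (11/14)·R3: [0, 0, 0, 3/14]
R5 ← R5 − (65/28)·R3: [0, 0, 0, -75/28]
R5 ← R5 + (25/2)·R4: [0, 0, 0, 0]
4 nonzero rows, so rank(T) = 4.
T has 4 columns; by rank–nullity, nullity = 4 − 4 = 0.

0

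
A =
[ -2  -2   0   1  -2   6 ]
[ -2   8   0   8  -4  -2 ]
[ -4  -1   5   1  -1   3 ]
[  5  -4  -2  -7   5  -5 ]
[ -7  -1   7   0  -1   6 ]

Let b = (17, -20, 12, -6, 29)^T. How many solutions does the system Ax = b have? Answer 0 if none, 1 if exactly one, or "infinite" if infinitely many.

infinite

Row reduce the augmented matrix [A | b].
R2 ← R2 − R1: [0, 10, 0, 7, -2, -8, -37]
R3 ← R3 − (2)·R1: [0, 3, 5, -1, 3, -9, -22]
R4 ← R4 + (5/2)·R1: [0, -9, -2, -9/2, 0, 10, 73/2]
R5 ← R5 − (7/2)·R1: [0, 6, 7, -7/2, 6, -15, -61/2]
R3 ← R3 − (3/10)·R2: [0, 0, 5, -31/10, 18/5, -33/5, -109/10]
R4 ← R4 + (9/10)·R2: [0, 0, -2, 9/5, -9/5, 14/5, 16/5]
R5 ← R5 − (3/5)·R2: [0, 0, 7, -77/10, 36/5, -51/5, -83/10]
R4 ← R4 + (2/5)·R3: [0, 0, 0, 14/25, -9/25, 4/25, -29/25]
R5 ← R5 − (7/5)·R3: [0, 0, 0, -84/25, 54/25, -24/25, 174/25]
R5 ← R5 + (6)·R4: [0, 0, 0, 0, 0, 0, 0]
The echelon form has 4 nonzero rows, and every pivot lies in the first 6 columns, so rank(A) = rank([A|b]) = 4.
The system is consistent.
rank = 4 < 6 unknowns, so there are infinitely many solutions.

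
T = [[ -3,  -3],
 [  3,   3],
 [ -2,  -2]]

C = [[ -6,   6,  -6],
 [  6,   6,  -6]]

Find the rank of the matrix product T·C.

1

First compute TC:
[[  0, -36,  36],
 [  0,  36, -36],
 [  0, -24,  24]]
Now row reduce the product.
R2 ← R2 + R1: [0, 0, 0]
R3 ← R3 − (2/3)·R1: [0, 0, 0]
1 nonzero row, so rank(TC) = 1.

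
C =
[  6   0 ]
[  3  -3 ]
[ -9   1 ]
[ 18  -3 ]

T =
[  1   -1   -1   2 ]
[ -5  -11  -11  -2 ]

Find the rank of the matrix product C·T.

First compute CT:
[[  6,  -6,  -6,  12],
 [ 18,  30,  30,  12],
 [-14,  -2,  -2, -20],
 [ 33,  15,  15,  42]]
Now row reduce the product.
R2 ← R2 − (3)·R1: [0, 48, 48, -24]
R3 ← R3 + (7/3)·R1: [0, -16, -16, 8]
R4 ← R4 − (11/2)·R1: [0, 48, 48, -24]
R3 ← R3 + (1/3)·R2: [0, 0, 0, 0]
R4 ← R4 − R2: [0, 0, 0, 0]
2 nonzero rows, so rank(CT) = 2.

2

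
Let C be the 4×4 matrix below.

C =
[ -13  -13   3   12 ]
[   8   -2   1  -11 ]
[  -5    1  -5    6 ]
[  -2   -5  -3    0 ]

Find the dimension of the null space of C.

1

Row reduce to echelon form.
R2 ← R2 + (8/13)·R1: [0, -10, 37/13, -47/13]
R3 ← R3 − (5/13)·R1: [0, 6, -80/13, 18/13]
R4 ← R4 − (2/13)·R1: [0, -3, -45/13, -24/13]
R3 ← R3 + (3/5)·R2: [0, 0, -289/65, -51/65]
R4 ← R4 − (3/10)·R2: [0, 0, -561/130, -99/130]
R4 ← R4 − (33/34)·R3: [0, 0, 0, 0]
3 nonzero rows, so rank(C) = 3.
C has 4 columns; by rank–nullity, nullity = 4 − 3 = 1.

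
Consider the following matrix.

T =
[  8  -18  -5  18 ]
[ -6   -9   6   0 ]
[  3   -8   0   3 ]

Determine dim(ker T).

Row reduce to echelon form.
R2 ← R2 + (3/4)·R1: [0, -45/2, 9/4, 27/2]
R3 ← R3 − (3/8)·R1: [0, -5/4, 15/8, -15/4]
R3 ← R3 − (1/18)·R2: [0, 0, 7/4, -9/2]
3 nonzero rows, so rank(T) = 3.
T has 4 columns; by rank–nullity, nullity = 4 − 3 = 1.

1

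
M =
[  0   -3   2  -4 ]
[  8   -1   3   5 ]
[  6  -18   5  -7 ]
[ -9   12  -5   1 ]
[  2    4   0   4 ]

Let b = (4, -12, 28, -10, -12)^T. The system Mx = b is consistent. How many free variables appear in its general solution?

1

Row reduce the augmented matrix [M | b].
Swap R1 ↔ R2
R3 ← R3 − (3/4)·R1: [0, -69/4, 11/4, -43/4, 37]
R4 ← R4 + (9/8)·R1: [0, 87/8, -13/8, 53/8, -47/2]
R5 ← R5 − (1/4)·R1: [0, 17/4, -3/4, 11/4, -9]
R3 ← R3 − (23/4)·R2: [0, 0, -35/4, 49/4, 14]
R4 ← R4 + (29/8)·R2: [0, 0, 45/8, -63/8, -9]
R5 ← R5 + (17/12)·R2: [0, 0, 25/12, -35/12, -10/3]
R4 ← R4 + (9/14)·R3: [0, 0, 0, 0, 0]
R5 ← R5 + (5/21)·R3: [0, 0, 0, 0, 0]
The echelon form has 3 nonzero rows, and every pivot lies in the first 4 columns, so rank(M) = rank([M|b]) = 3.
The system is consistent.
Free variables = (unknowns) − (rank) = 4 − 3 = 1.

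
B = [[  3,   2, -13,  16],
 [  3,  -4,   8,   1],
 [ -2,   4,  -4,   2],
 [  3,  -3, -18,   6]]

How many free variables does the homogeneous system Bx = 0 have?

1

Row reduce to echelon form.
R2 ← R2 − R1: [0, -6, 21, -15]
R3 ← R3 + (2/3)·R1: [0, 16/3, -38/3, 38/3]
R4 ← R4 − R1: [0, -5, -5, -10]
R3 ← R3 + (8/9)·R2: [0, 0, 6, -2/3]
R4 ← R4 − (5/6)·R2: [0, 0, -45/2, 5/2]
R4 ← R4 + (15/4)·R3: [0, 0, 0, 0]
3 nonzero rows, so rank(B) = 3.
B has 4 columns; by rank–nullity, nullity = 4 − 3 = 1.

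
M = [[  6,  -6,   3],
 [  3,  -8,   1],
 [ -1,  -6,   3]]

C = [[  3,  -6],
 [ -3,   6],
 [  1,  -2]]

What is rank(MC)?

First compute MC:
[[ 39, -78],
 [ 34, -68],
 [ 18, -36]]
Now row reduce the product.
R2 ← R2 − (34/39)·R1: [0, 0]
R3 ← R3 − (6/13)·R1: [0, 0]
1 nonzero row, so rank(MC) = 1.

1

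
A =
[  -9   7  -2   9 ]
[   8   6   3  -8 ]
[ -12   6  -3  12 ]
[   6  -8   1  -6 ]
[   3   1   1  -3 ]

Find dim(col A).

Row reduce to echelon form.
R2 ← R2 + (8/9)·R1: [0, 110/9, 11/9, 0]
R3 ← R3 − (4/3)·R1: [0, -10/3, -1/3, 0]
R4 ← R4 + (2/3)·R1: [0, -10/3, -1/3, 0]
R5 ← R5 + (1/3)·R1: [0, 10/3, 1/3, 0]
R3 ← R3 + (3/11)·R2: [0, 0, 0, 0]
R4 ← R4 + (3/11)·R2: [0, 0, 0, 0]
R5 ← R5 − (3/11)·R2: [0, 0, 0, 0]
Echelon form has 2 nonzero rows, so rank(A) = 2.
The column space has dimension equal to the rank: 2.

2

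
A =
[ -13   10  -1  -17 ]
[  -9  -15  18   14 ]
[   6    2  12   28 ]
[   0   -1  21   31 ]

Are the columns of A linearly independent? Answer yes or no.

Row reduce A to echelon form.
R2 ← R2 − (9/13)·R1: [0, -285/13, 243/13, 335/13]
R3 ← R3 + (6/13)·R1: [0, 86/13, 150/13, 262/13]
R3 ← R3 + (86/285)·R2: [0, 0, 1632/95, 1592/57]
R4 ← R4 − (13/285)·R2: [0, 0, 1914/95, 1700/57]
R4 ← R4 − (319/272)·R3: [0, 0, 0, -299/102]
4 pivots among 4 columns.
Every column is a pivot column, so the columns are linearly independent.

yes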